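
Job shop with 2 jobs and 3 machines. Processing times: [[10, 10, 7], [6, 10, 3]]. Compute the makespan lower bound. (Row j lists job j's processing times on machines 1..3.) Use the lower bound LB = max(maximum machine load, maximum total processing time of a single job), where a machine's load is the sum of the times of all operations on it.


Machine loads:
  Machine 1: 10 + 6 = 16
  Machine 2: 10 + 10 = 20
  Machine 3: 7 + 3 = 10
Max machine load = 20
Job totals:
  Job 1: 27
  Job 2: 19
Max job total = 27
Lower bound = max(20, 27) = 27

27


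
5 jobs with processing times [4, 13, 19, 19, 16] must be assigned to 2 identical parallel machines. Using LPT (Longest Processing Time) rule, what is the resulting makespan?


Sort jobs in decreasing order (LPT): [19, 19, 16, 13, 4]
Assign each job to the least loaded machine:
  Machine 1: jobs [19, 16], load = 35
  Machine 2: jobs [19, 13, 4], load = 36
Makespan = max load = 36

36


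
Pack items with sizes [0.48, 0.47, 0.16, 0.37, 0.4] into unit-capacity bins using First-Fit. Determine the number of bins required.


Place items sequentially using First-Fit:
  Item 0.48 -> new Bin 1
  Item 0.47 -> Bin 1 (now 0.95)
  Item 0.16 -> new Bin 2
  Item 0.37 -> Bin 2 (now 0.53)
  Item 0.4 -> Bin 2 (now 0.93)
Total bins used = 2

2


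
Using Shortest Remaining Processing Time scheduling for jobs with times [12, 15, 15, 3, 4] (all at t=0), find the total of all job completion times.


Since all jobs arrive at t=0, SRPT equals SPT ordering.
SPT order: [3, 4, 12, 15, 15]
Completion times:
  Job 1: p=3, C=3
  Job 2: p=4, C=7
  Job 3: p=12, C=19
  Job 4: p=15, C=34
  Job 5: p=15, C=49
Total completion time = 3 + 7 + 19 + 34 + 49 = 112

112


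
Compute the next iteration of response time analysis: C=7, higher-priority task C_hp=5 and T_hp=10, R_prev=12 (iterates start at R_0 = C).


R_next = C + ceil(R_prev / T_hp) * C_hp
ceil(12 / 10) = ceil(1.2) = 2
Interference = 2 * 5 = 10
R_next = 7 + 10 = 17

17


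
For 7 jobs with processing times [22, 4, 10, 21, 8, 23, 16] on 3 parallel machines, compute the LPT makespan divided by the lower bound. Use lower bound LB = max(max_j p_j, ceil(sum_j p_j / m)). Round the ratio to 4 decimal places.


LPT order: [23, 22, 21, 16, 10, 8, 4]
Machine loads after assignment: [35, 32, 37]
LPT makespan = 37
Lower bound = max(max_job, ceil(total/3)) = max(23, 35) = 35
Ratio = 37 / 35 = 1.0571

1.0571


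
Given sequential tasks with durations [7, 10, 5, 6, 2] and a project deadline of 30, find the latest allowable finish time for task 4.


LF(activity 4) = deadline - sum of successor durations
Successors: activities 5 through 5 with durations [2]
Sum of successor durations = 2
LF = 30 - 2 = 28

28


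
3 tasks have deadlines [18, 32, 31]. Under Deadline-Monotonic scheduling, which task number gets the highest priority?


Sort tasks by relative deadline (ascending):
  Task 1: deadline = 18
  Task 3: deadline = 31
  Task 2: deadline = 32
Priority order (highest first): [1, 3, 2]
Highest priority task = 1

1


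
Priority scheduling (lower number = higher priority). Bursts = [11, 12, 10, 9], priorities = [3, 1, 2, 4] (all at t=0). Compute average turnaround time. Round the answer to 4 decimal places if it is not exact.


Sort by priority (ascending = highest first):
Order: [(1, 12), (2, 10), (3, 11), (4, 9)]
Completion times:
  Priority 1, burst=12, C=12
  Priority 2, burst=10, C=22
  Priority 3, burst=11, C=33
  Priority 4, burst=9, C=42
Average turnaround = 109/4 = 27.25

27.25


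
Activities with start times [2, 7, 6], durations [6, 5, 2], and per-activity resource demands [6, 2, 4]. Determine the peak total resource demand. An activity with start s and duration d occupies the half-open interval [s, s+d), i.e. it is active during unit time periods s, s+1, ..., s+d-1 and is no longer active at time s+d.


Each activity i is active on [start_i, start_i + duration_i).
Compute total resource usage per time slot:
  t=0: active resources = [], total = 0
  t=1: active resources = [], total = 0
  t=2: active resources = [6], total = 6
  t=3: active resources = [6], total = 6
  t=4: active resources = [6], total = 6
  t=5: active resources = [6], total = 6
  t=6: active resources = [6, 4], total = 10
  t=7: active resources = [6, 2, 4], total = 12
  t=8: active resources = [2], total = 2
  t=9: active resources = [2], total = 2
  t=10: active resources = [2], total = 2
  t=11: active resources = [2], total = 2
Peak resource demand = 12

12


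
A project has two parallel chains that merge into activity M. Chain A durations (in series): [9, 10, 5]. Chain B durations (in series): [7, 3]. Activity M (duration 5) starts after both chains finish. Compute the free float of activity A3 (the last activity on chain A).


ES(A3) = sum of predecessors on chain A = 19
EF(A3) = ES + duration = 19 + 5 = 24
Successor of A3 is M. ES(M) = max(sum(A), sum(B)) = max(24, 10) = 24
Free float = ES(successor) - EF(current) = 24 - 24 = 0

0


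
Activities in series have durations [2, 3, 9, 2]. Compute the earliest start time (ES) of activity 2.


Activity 2 starts after activities 1 through 1 complete.
Predecessor durations: [2]
ES = 2 = 2

2


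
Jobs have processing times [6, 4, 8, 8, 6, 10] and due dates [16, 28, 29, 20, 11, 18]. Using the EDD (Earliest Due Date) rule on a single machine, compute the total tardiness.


Sort by due date (EDD order): [(6, 11), (6, 16), (10, 18), (8, 20), (4, 28), (8, 29)]
Compute completion times and tardiness:
  Job 1: p=6, d=11, C=6, tardiness=max(0,6-11)=0
  Job 2: p=6, d=16, C=12, tardiness=max(0,12-16)=0
  Job 3: p=10, d=18, C=22, tardiness=max(0,22-18)=4
  Job 4: p=8, d=20, C=30, tardiness=max(0,30-20)=10
  Job 5: p=4, d=28, C=34, tardiness=max(0,34-28)=6
  Job 6: p=8, d=29, C=42, tardiness=max(0,42-29)=13
Total tardiness = 33

33


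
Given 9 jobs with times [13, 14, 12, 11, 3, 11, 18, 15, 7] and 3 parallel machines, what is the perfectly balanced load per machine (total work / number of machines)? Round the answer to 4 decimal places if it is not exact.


Total processing time = 13 + 14 + 12 + 11 + 3 + 11 + 18 + 15 + 7 = 104
Number of machines = 3
Ideal balanced load = 104 / 3 = 34.6667

34.6667


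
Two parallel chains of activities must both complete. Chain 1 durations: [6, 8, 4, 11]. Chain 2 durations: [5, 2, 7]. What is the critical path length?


Path A total = 6 + 8 + 4 + 11 = 29
Path B total = 5 + 2 + 7 = 14
Critical path = longest path = max(29, 14) = 29

29


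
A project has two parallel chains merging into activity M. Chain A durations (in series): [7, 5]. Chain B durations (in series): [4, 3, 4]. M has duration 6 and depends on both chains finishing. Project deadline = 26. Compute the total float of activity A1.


Forward pass: ES(A1) = sum of predecessors on chain A = 0
EF = ES + duration = 0 + 7 = 7
Backward pass: LF(M) = deadline = 26; LS(M) = 26 - 6 = 20
LF(A1) = LS(M) - sum(successors on chain A) = 20 - 5 = 15
LS = LF - duration = 15 - 7 = 8
Total float = LS - ES = 8 - 0 = 8

8


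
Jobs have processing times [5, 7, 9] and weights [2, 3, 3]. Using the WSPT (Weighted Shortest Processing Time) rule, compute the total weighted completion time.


Compute p/w ratios and sort ascending (WSPT): [(7, 3), (5, 2), (9, 3)]
Compute weighted completion times:
  Job (p=7,w=3): C=7, w*C=3*7=21
  Job (p=5,w=2): C=12, w*C=2*12=24
  Job (p=9,w=3): C=21, w*C=3*21=63
Total weighted completion time = 108

108


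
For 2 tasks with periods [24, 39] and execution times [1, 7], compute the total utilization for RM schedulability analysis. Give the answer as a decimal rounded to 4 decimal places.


Compute individual utilizations (exact fractions):
  Task 1: C/T = 1/24 (approx. 0.0417)
  Task 2: C/T = 7/39 (approx. 0.1795)
Total utilization U = 1/24 + 7/39 = 23/104
Rounded to 4 decimal places: U = 0.2212
RM (Liu & Layland) bound for 2 tasks = 0.828427; compare with U = 23/104 (approx. 0.221154)
U <= bound, so schedulable by RM sufficient condition.

0.2212


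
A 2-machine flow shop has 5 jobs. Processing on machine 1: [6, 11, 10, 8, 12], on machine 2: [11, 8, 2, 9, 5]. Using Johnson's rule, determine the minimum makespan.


Apply Johnson's rule:
  Group 1 (a <= b): [(1, 6, 11), (4, 8, 9)]
  Group 2 (a > b): [(2, 11, 8), (5, 12, 5), (3, 10, 2)]
Optimal job order: [1, 4, 2, 5, 3]
Schedule:
  Job 1: M1 done at 6, M2 done at 17
  Job 4: M1 done at 14, M2 done at 26
  Job 2: M1 done at 25, M2 done at 34
  Job 5: M1 done at 37, M2 done at 42
  Job 3: M1 done at 47, M2 done at 49
Makespan = 49

49


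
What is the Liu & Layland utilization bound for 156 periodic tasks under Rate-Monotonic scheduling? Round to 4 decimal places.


Compute 2^(1/156) = 1.0044531370
Subtract 1: 1.0044531370 - 1 = 0.0044531370
Multiply by n: 156 * 0.0044531370 = 0.6946893720
Round to 4 dp: 0.6947

0.6947


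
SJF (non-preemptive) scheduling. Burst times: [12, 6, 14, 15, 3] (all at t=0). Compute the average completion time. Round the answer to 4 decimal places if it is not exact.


SJF order (ascending): [3, 6, 12, 14, 15]
Completion times:
  Job 1: burst=3, C=3
  Job 2: burst=6, C=9
  Job 3: burst=12, C=21
  Job 4: burst=14, C=35
  Job 5: burst=15, C=50
Average completion = 118/5 = 23.6

23.6


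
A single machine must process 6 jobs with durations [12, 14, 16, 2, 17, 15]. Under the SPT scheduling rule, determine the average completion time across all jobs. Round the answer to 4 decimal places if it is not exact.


Sort jobs by processing time (SPT order): [2, 12, 14, 15, 16, 17]
Compute completion times sequentially:
  Job 1: processing = 2, completes at 2
  Job 2: processing = 12, completes at 14
  Job 3: processing = 14, completes at 28
  Job 4: processing = 15, completes at 43
  Job 5: processing = 16, completes at 59
  Job 6: processing = 17, completes at 76
Sum of completion times = 222
Average completion time = 222/6 = 37.0

37.0


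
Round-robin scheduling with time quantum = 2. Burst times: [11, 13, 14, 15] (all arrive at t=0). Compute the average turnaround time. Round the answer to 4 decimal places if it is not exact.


Time quantum = 2
Execution trace:
  J1 runs 2 units, time = 2
  J2 runs 2 units, time = 4
  J3 runs 2 units, time = 6
  J4 runs 2 units, time = 8
  J1 runs 2 units, time = 10
  J2 runs 2 units, time = 12
  J3 runs 2 units, time = 14
  J4 runs 2 units, time = 16
  J1 runs 2 units, time = 18
  J2 runs 2 units, time = 20
  J3 runs 2 units, time = 22
  J4 runs 2 units, time = 24
  J1 runs 2 units, time = 26
  J2 runs 2 units, time = 28
  J3 runs 2 units, time = 30
  J4 runs 2 units, time = 32
  J1 runs 2 units, time = 34
  J2 runs 2 units, time = 36
  J3 runs 2 units, time = 38
  J4 runs 2 units, time = 40
  J1 runs 1 units, time = 41
  J2 runs 2 units, time = 43
  J3 runs 2 units, time = 45
  J4 runs 2 units, time = 47
  J2 runs 1 units, time = 48
  J3 runs 2 units, time = 50
  J4 runs 2 units, time = 52
  J4 runs 1 units, time = 53
Finish times: [41, 48, 50, 53]
Average turnaround = 192/4 = 48.0

48.0


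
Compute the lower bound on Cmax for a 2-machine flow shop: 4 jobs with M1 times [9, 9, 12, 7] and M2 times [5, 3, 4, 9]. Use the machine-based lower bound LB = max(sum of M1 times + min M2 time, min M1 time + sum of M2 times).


LB1 = sum(M1 times) + min(M2 times) = 37 + 3 = 40
LB2 = min(M1 times) + sum(M2 times) = 7 + 21 = 28
Lower bound = max(LB1, LB2) = max(40, 28) = 40

40


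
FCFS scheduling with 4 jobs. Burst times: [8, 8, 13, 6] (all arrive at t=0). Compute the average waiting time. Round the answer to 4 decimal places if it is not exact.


FCFS order (as given): [8, 8, 13, 6]
Waiting times:
  Job 1: wait = 0
  Job 2: wait = 8
  Job 3: wait = 16
  Job 4: wait = 29
Sum of waiting times = 53
Average waiting time = 53/4 = 13.25

13.25


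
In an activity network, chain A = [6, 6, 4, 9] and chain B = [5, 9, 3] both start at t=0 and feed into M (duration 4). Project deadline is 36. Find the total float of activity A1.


Forward pass: ES(A1) = sum of predecessors on chain A = 0
EF = ES + duration = 0 + 6 = 6
Backward pass: LF(M) = deadline = 36; LS(M) = 36 - 4 = 32
LF(A1) = LS(M) - sum(successors on chain A) = 32 - 19 = 13
LS = LF - duration = 13 - 6 = 7
Total float = LS - ES = 7 - 0 = 7

7


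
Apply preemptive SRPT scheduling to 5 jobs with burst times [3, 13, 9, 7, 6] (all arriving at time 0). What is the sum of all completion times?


Since all jobs arrive at t=0, SRPT equals SPT ordering.
SPT order: [3, 6, 7, 9, 13]
Completion times:
  Job 1: p=3, C=3
  Job 2: p=6, C=9
  Job 3: p=7, C=16
  Job 4: p=9, C=25
  Job 5: p=13, C=38
Total completion time = 3 + 9 + 16 + 25 + 38 = 91

91


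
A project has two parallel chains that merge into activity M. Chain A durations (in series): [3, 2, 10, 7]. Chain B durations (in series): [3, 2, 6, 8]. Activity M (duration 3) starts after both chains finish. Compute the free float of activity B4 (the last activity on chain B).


ES(B4) = sum of predecessors on chain B = 11
EF(B4) = ES + duration = 11 + 8 = 19
Successor of B4 is M. ES(M) = max(sum(A), sum(B)) = max(22, 19) = 22
Free float = ES(successor) - EF(current) = 22 - 19 = 3

3


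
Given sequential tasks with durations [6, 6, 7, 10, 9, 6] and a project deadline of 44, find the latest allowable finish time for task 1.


LF(activity 1) = deadline - sum of successor durations
Successors: activities 2 through 6 with durations [6, 7, 10, 9, 6]
Sum of successor durations = 38
LF = 44 - 38 = 6

6


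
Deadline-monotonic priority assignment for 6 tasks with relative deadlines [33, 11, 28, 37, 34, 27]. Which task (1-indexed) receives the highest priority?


Sort tasks by relative deadline (ascending):
  Task 2: deadline = 11
  Task 6: deadline = 27
  Task 3: deadline = 28
  Task 1: deadline = 33
  Task 5: deadline = 34
  Task 4: deadline = 37
Priority order (highest first): [2, 6, 3, 1, 5, 4]
Highest priority task = 2

2


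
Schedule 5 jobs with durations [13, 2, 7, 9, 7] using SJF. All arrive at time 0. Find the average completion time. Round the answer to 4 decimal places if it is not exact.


SJF order (ascending): [2, 7, 7, 9, 13]
Completion times:
  Job 1: burst=2, C=2
  Job 2: burst=7, C=9
  Job 3: burst=7, C=16
  Job 4: burst=9, C=25
  Job 5: burst=13, C=38
Average completion = 90/5 = 18.0

18.0


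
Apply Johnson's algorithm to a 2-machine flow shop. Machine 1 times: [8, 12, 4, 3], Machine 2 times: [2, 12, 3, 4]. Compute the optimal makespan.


Apply Johnson's rule:
  Group 1 (a <= b): [(4, 3, 4), (2, 12, 12)]
  Group 2 (a > b): [(3, 4, 3), (1, 8, 2)]
Optimal job order: [4, 2, 3, 1]
Schedule:
  Job 4: M1 done at 3, M2 done at 7
  Job 2: M1 done at 15, M2 done at 27
  Job 3: M1 done at 19, M2 done at 30
  Job 1: M1 done at 27, M2 done at 32
Makespan = 32

32


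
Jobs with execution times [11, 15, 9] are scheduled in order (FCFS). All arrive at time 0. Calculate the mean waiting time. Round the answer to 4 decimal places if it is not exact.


FCFS order (as given): [11, 15, 9]
Waiting times:
  Job 1: wait = 0
  Job 2: wait = 11
  Job 3: wait = 26
Sum of waiting times = 37
Average waiting time = 37/3 = 12.3333

12.3333


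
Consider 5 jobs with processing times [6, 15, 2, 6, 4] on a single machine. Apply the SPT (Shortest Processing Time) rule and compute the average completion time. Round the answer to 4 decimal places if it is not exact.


Sort jobs by processing time (SPT order): [2, 4, 6, 6, 15]
Compute completion times sequentially:
  Job 1: processing = 2, completes at 2
  Job 2: processing = 4, completes at 6
  Job 3: processing = 6, completes at 12
  Job 4: processing = 6, completes at 18
  Job 5: processing = 15, completes at 33
Sum of completion times = 71
Average completion time = 71/5 = 14.2

14.2


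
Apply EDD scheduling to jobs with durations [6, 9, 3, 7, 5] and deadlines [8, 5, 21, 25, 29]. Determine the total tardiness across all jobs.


Sort by due date (EDD order): [(9, 5), (6, 8), (3, 21), (7, 25), (5, 29)]
Compute completion times and tardiness:
  Job 1: p=9, d=5, C=9, tardiness=max(0,9-5)=4
  Job 2: p=6, d=8, C=15, tardiness=max(0,15-8)=7
  Job 3: p=3, d=21, C=18, tardiness=max(0,18-21)=0
  Job 4: p=7, d=25, C=25, tardiness=max(0,25-25)=0
  Job 5: p=5, d=29, C=30, tardiness=max(0,30-29)=1
Total tardiness = 12

12


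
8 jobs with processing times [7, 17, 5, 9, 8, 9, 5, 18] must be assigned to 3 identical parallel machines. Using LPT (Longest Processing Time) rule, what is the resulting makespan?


Sort jobs in decreasing order (LPT): [18, 17, 9, 9, 8, 7, 5, 5]
Assign each job to the least loaded machine:
  Machine 1: jobs [18, 7], load = 25
  Machine 2: jobs [17, 8], load = 25
  Machine 3: jobs [9, 9, 5, 5], load = 28
Makespan = max load = 28

28


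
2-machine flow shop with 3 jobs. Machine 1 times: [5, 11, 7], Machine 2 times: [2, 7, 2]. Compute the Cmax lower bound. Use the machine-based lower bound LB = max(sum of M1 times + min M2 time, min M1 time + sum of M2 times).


LB1 = sum(M1 times) + min(M2 times) = 23 + 2 = 25
LB2 = min(M1 times) + sum(M2 times) = 5 + 11 = 16
Lower bound = max(LB1, LB2) = max(25, 16) = 25

25


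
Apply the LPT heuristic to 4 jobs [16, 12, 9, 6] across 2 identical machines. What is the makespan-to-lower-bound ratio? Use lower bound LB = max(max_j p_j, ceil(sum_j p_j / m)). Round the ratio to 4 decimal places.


LPT order: [16, 12, 9, 6]
Machine loads after assignment: [22, 21]
LPT makespan = 22
Lower bound = max(max_job, ceil(total/2)) = max(16, 22) = 22
Ratio = 22 / 22 = 1.0

1.0


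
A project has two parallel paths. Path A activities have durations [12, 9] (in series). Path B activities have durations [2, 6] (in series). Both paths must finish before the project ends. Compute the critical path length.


Path A total = 12 + 9 = 21
Path B total = 2 + 6 = 8
Critical path = longest path = max(21, 8) = 21

21


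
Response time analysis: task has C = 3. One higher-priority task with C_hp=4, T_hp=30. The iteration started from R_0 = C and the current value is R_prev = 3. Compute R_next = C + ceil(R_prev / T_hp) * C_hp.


R_next = C + ceil(R_prev / T_hp) * C_hp
ceil(3 / 30) = ceil(0.1) = 1
Interference = 1 * 4 = 4
R_next = 3 + 4 = 7

7


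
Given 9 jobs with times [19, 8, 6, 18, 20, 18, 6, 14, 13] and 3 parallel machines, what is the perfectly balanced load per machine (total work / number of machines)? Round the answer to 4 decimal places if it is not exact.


Total processing time = 19 + 8 + 6 + 18 + 20 + 18 + 6 + 14 + 13 = 122
Number of machines = 3
Ideal balanced load = 122 / 3 = 40.6667

40.6667


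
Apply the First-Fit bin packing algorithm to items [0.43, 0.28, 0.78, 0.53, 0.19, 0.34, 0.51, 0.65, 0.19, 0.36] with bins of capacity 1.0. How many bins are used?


Place items sequentially using First-Fit:
  Item 0.43 -> new Bin 1
  Item 0.28 -> Bin 1 (now 0.71)
  Item 0.78 -> new Bin 2
  Item 0.53 -> new Bin 3
  Item 0.19 -> Bin 1 (now 0.9)
  Item 0.34 -> Bin 3 (now 0.87)
  Item 0.51 -> new Bin 4
  Item 0.65 -> new Bin 5
  Item 0.19 -> Bin 2 (now 0.97)
  Item 0.36 -> Bin 4 (now 0.87)
Total bins used = 5

5


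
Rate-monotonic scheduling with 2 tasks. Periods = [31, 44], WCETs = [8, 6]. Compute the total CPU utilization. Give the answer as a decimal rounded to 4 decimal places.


Compute individual utilizations (exact fractions):
  Task 1: C/T = 8/31 (approx. 0.2581)
  Task 2: C/T = 6/44 = 3/22 (approx. 0.1364)
Total utilization U = 8/31 + 3/22 = 269/682
Rounded to 4 decimal places: U = 0.3944
RM (Liu & Layland) bound for 2 tasks = 0.828427; compare with U = 269/682 (approx. 0.394428)
U <= bound, so schedulable by RM sufficient condition.

0.3944


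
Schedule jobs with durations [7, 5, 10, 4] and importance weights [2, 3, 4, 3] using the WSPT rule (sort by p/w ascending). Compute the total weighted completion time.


Compute p/w ratios and sort ascending (WSPT): [(4, 3), (5, 3), (10, 4), (7, 2)]
Compute weighted completion times:
  Job (p=4,w=3): C=4, w*C=3*4=12
  Job (p=5,w=3): C=9, w*C=3*9=27
  Job (p=10,w=4): C=19, w*C=4*19=76
  Job (p=7,w=2): C=26, w*C=2*26=52
Total weighted completion time = 167

167


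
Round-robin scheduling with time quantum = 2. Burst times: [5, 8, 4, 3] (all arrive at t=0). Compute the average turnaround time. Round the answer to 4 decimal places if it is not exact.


Time quantum = 2
Execution trace:
  J1 runs 2 units, time = 2
  J2 runs 2 units, time = 4
  J3 runs 2 units, time = 6
  J4 runs 2 units, time = 8
  J1 runs 2 units, time = 10
  J2 runs 2 units, time = 12
  J3 runs 2 units, time = 14
  J4 runs 1 units, time = 15
  J1 runs 1 units, time = 16
  J2 runs 2 units, time = 18
  J2 runs 2 units, time = 20
Finish times: [16, 20, 14, 15]
Average turnaround = 65/4 = 16.25

16.25


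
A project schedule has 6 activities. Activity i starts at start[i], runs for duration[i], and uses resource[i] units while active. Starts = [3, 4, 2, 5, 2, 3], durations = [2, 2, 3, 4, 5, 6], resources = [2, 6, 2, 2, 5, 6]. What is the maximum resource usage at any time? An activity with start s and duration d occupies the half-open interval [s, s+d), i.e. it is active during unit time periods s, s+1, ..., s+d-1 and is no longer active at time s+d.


Each activity i is active on [start_i, start_i + duration_i).
Compute total resource usage per time slot:
  t=0: active resources = [], total = 0
  t=1: active resources = [], total = 0
  t=2: active resources = [2, 5], total = 7
  t=3: active resources = [2, 2, 5, 6], total = 15
  t=4: active resources = [2, 6, 2, 5, 6], total = 21
  t=5: active resources = [6, 2, 5, 6], total = 19
  t=6: active resources = [2, 5, 6], total = 13
  t=7: active resources = [2, 6], total = 8
  t=8: active resources = [2, 6], total = 8
Peak resource demand = 21

21


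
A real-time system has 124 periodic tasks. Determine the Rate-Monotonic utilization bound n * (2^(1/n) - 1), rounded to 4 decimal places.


Compute 2^(1/124) = 1.0056055492
Subtract 1: 1.0056055492 - 1 = 0.0056055492
Multiply by n: 124 * 0.0056055492 = 0.6950881008
Round to 4 dp: 0.6951

0.6951


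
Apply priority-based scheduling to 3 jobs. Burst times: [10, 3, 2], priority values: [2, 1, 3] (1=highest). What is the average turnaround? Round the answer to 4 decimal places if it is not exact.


Sort by priority (ascending = highest first):
Order: [(1, 3), (2, 10), (3, 2)]
Completion times:
  Priority 1, burst=3, C=3
  Priority 2, burst=10, C=13
  Priority 3, burst=2, C=15
Average turnaround = 31/3 = 10.3333

10.3333


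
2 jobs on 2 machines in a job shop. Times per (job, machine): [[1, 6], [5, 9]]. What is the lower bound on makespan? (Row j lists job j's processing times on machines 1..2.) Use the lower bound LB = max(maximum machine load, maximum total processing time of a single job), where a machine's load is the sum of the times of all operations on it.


Machine loads:
  Machine 1: 1 + 5 = 6
  Machine 2: 6 + 9 = 15
Max machine load = 15
Job totals:
  Job 1: 7
  Job 2: 14
Max job total = 14
Lower bound = max(15, 14) = 15

15


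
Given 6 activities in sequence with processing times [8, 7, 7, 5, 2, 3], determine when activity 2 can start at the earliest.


Activity 2 starts after activities 1 through 1 complete.
Predecessor durations: [8]
ES = 8 = 8

8


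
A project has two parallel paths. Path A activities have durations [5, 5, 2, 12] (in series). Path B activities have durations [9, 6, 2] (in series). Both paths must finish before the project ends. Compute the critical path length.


Path A total = 5 + 5 + 2 + 12 = 24
Path B total = 9 + 6 + 2 = 17
Critical path = longest path = max(24, 17) = 24

24


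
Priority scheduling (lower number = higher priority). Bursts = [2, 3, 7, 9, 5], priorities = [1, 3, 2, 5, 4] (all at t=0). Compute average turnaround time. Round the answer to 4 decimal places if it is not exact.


Sort by priority (ascending = highest first):
Order: [(1, 2), (2, 7), (3, 3), (4, 5), (5, 9)]
Completion times:
  Priority 1, burst=2, C=2
  Priority 2, burst=7, C=9
  Priority 3, burst=3, C=12
  Priority 4, burst=5, C=17
  Priority 5, burst=9, C=26
Average turnaround = 66/5 = 13.2

13.2


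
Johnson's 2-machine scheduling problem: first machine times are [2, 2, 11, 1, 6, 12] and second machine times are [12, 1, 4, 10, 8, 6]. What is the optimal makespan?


Apply Johnson's rule:
  Group 1 (a <= b): [(4, 1, 10), (1, 2, 12), (5, 6, 8)]
  Group 2 (a > b): [(6, 12, 6), (3, 11, 4), (2, 2, 1)]
Optimal job order: [4, 1, 5, 6, 3, 2]
Schedule:
  Job 4: M1 done at 1, M2 done at 11
  Job 1: M1 done at 3, M2 done at 23
  Job 5: M1 done at 9, M2 done at 31
  Job 6: M1 done at 21, M2 done at 37
  Job 3: M1 done at 32, M2 done at 41
  Job 2: M1 done at 34, M2 done at 42
Makespan = 42

42


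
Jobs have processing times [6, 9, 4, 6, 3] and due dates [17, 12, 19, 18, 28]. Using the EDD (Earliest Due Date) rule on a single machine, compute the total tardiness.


Sort by due date (EDD order): [(9, 12), (6, 17), (6, 18), (4, 19), (3, 28)]
Compute completion times and tardiness:
  Job 1: p=9, d=12, C=9, tardiness=max(0,9-12)=0
  Job 2: p=6, d=17, C=15, tardiness=max(0,15-17)=0
  Job 3: p=6, d=18, C=21, tardiness=max(0,21-18)=3
  Job 4: p=4, d=19, C=25, tardiness=max(0,25-19)=6
  Job 5: p=3, d=28, C=28, tardiness=max(0,28-28)=0
Total tardiness = 9

9


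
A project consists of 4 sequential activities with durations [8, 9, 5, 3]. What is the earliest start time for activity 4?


Activity 4 starts after activities 1 through 3 complete.
Predecessor durations: [8, 9, 5]
ES = 8 + 9 + 5 = 22

22


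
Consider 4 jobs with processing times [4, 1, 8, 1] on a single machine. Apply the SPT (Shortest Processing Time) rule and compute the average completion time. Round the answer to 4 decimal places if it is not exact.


Sort jobs by processing time (SPT order): [1, 1, 4, 8]
Compute completion times sequentially:
  Job 1: processing = 1, completes at 1
  Job 2: processing = 1, completes at 2
  Job 3: processing = 4, completes at 6
  Job 4: processing = 8, completes at 14
Sum of completion times = 23
Average completion time = 23/4 = 5.75

5.75


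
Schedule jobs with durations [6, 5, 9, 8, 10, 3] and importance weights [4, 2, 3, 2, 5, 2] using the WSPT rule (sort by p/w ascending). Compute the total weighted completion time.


Compute p/w ratios and sort ascending (WSPT): [(6, 4), (3, 2), (10, 5), (5, 2), (9, 3), (8, 2)]
Compute weighted completion times:
  Job (p=6,w=4): C=6, w*C=4*6=24
  Job (p=3,w=2): C=9, w*C=2*9=18
  Job (p=10,w=5): C=19, w*C=5*19=95
  Job (p=5,w=2): C=24, w*C=2*24=48
  Job (p=9,w=3): C=33, w*C=3*33=99
  Job (p=8,w=2): C=41, w*C=2*41=82
Total weighted completion time = 366

366


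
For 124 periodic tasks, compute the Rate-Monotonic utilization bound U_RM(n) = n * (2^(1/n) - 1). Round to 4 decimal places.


Compute 2^(1/124) = 1.0056055492
Subtract 1: 1.0056055492 - 1 = 0.0056055492
Multiply by n: 124 * 0.0056055492 = 0.6950881008
Round to 4 dp: 0.6951

0.6951


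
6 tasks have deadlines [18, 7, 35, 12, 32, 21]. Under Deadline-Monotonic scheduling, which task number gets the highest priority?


Sort tasks by relative deadline (ascending):
  Task 2: deadline = 7
  Task 4: deadline = 12
  Task 1: deadline = 18
  Task 6: deadline = 21
  Task 5: deadline = 32
  Task 3: deadline = 35
Priority order (highest first): [2, 4, 1, 6, 5, 3]
Highest priority task = 2

2


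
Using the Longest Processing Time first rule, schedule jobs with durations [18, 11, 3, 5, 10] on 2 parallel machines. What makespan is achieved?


Sort jobs in decreasing order (LPT): [18, 11, 10, 5, 3]
Assign each job to the least loaded machine:
  Machine 1: jobs [18, 5], load = 23
  Machine 2: jobs [11, 10, 3], load = 24
Makespan = max load = 24

24


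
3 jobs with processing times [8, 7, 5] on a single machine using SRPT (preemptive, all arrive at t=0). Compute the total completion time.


Since all jobs arrive at t=0, SRPT equals SPT ordering.
SPT order: [5, 7, 8]
Completion times:
  Job 1: p=5, C=5
  Job 2: p=7, C=12
  Job 3: p=8, C=20
Total completion time = 5 + 12 + 20 = 37

37


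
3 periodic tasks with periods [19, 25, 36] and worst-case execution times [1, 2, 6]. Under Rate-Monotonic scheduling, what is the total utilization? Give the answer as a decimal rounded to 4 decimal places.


Compute individual utilizations (exact fractions):
  Task 1: C/T = 1/19 (approx. 0.0526)
  Task 2: C/T = 2/25 (approx. 0.08)
  Task 3: C/T = 6/36 = 1/6 (approx. 0.1667)
Total utilization U = 1/19 + 2/25 + 1/6 = 853/2850
Rounded to 4 decimal places: U = 0.2993
RM (Liu & Layland) bound for 3 tasks = 0.779763; compare with U = 853/2850 (approx. 0.299298)
U <= bound, so schedulable by RM sufficient condition.

0.2993


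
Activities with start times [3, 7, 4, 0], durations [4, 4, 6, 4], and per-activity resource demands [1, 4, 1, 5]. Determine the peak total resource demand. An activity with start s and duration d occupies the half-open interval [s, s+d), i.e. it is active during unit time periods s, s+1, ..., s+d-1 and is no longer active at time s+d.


Each activity i is active on [start_i, start_i + duration_i).
Compute total resource usage per time slot:
  t=0: active resources = [5], total = 5
  t=1: active resources = [5], total = 5
  t=2: active resources = [5], total = 5
  t=3: active resources = [1, 5], total = 6
  t=4: active resources = [1, 1], total = 2
  t=5: active resources = [1, 1], total = 2
  t=6: active resources = [1, 1], total = 2
  t=7: active resources = [4, 1], total = 5
  t=8: active resources = [4, 1], total = 5
  t=9: active resources = [4, 1], total = 5
  t=10: active resources = [4], total = 4
Peak resource demand = 6

6


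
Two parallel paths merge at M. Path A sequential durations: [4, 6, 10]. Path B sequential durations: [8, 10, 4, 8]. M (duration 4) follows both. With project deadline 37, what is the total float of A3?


Forward pass: ES(A3) = sum of predecessors on chain A = 10
EF = ES + duration = 10 + 10 = 20
Backward pass: LF(M) = deadline = 37; LS(M) = 37 - 4 = 33
LF(A3) = LS(M) - sum(successors on chain A) = 33 - 0 = 33
LS = LF - duration = 33 - 10 = 23
Total float = LS - ES = 23 - 10 = 13

13


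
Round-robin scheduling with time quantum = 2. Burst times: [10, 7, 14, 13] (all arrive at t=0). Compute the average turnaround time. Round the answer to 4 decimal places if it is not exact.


Time quantum = 2
Execution trace:
  J1 runs 2 units, time = 2
  J2 runs 2 units, time = 4
  J3 runs 2 units, time = 6
  J4 runs 2 units, time = 8
  J1 runs 2 units, time = 10
  J2 runs 2 units, time = 12
  J3 runs 2 units, time = 14
  J4 runs 2 units, time = 16
  J1 runs 2 units, time = 18
  J2 runs 2 units, time = 20
  J3 runs 2 units, time = 22
  J4 runs 2 units, time = 24
  J1 runs 2 units, time = 26
  J2 runs 1 units, time = 27
  J3 runs 2 units, time = 29
  J4 runs 2 units, time = 31
  J1 runs 2 units, time = 33
  J3 runs 2 units, time = 35
  J4 runs 2 units, time = 37
  J3 runs 2 units, time = 39
  J4 runs 2 units, time = 41
  J3 runs 2 units, time = 43
  J4 runs 1 units, time = 44
Finish times: [33, 27, 43, 44]
Average turnaround = 147/4 = 36.75

36.75


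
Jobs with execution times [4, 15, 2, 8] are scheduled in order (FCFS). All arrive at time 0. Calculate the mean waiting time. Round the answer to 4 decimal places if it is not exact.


FCFS order (as given): [4, 15, 2, 8]
Waiting times:
  Job 1: wait = 0
  Job 2: wait = 4
  Job 3: wait = 19
  Job 4: wait = 21
Sum of waiting times = 44
Average waiting time = 44/4 = 11.0

11.0


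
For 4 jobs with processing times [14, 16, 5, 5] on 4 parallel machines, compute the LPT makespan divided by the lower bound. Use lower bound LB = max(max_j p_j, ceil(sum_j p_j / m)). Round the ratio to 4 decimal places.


LPT order: [16, 14, 5, 5]
Machine loads after assignment: [16, 14, 5, 5]
LPT makespan = 16
Lower bound = max(max_job, ceil(total/4)) = max(16, 10) = 16
Ratio = 16 / 16 = 1.0

1.0


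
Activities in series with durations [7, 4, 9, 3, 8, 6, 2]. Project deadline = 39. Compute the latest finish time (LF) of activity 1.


LF(activity 1) = deadline - sum of successor durations
Successors: activities 2 through 7 with durations [4, 9, 3, 8, 6, 2]
Sum of successor durations = 32
LF = 39 - 32 = 7

7


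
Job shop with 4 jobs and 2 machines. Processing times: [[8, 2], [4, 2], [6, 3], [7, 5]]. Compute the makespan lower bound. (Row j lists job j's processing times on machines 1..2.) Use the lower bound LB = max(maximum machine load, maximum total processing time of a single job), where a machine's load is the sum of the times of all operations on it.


Machine loads:
  Machine 1: 8 + 4 + 6 + 7 = 25
  Machine 2: 2 + 2 + 3 + 5 = 12
Max machine load = 25
Job totals:
  Job 1: 10
  Job 2: 6
  Job 3: 9
  Job 4: 12
Max job total = 12
Lower bound = max(25, 12) = 25

25


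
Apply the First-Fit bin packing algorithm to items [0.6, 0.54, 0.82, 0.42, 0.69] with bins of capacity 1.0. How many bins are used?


Place items sequentially using First-Fit:
  Item 0.6 -> new Bin 1
  Item 0.54 -> new Bin 2
  Item 0.82 -> new Bin 3
  Item 0.42 -> Bin 2 (now 0.96)
  Item 0.69 -> new Bin 4
Total bins used = 4

4


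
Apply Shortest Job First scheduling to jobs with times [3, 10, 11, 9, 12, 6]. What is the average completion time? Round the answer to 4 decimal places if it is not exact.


SJF order (ascending): [3, 6, 9, 10, 11, 12]
Completion times:
  Job 1: burst=3, C=3
  Job 2: burst=6, C=9
  Job 3: burst=9, C=18
  Job 4: burst=10, C=28
  Job 5: burst=11, C=39
  Job 6: burst=12, C=51
Average completion = 148/6 = 24.6667

24.6667


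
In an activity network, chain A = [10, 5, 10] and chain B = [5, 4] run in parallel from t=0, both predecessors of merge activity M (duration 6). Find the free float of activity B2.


ES(B2) = sum of predecessors on chain B = 5
EF(B2) = ES + duration = 5 + 4 = 9
Successor of B2 is M. ES(M) = max(sum(A), sum(B)) = max(25, 9) = 25
Free float = ES(successor) - EF(current) = 25 - 9 = 16

16


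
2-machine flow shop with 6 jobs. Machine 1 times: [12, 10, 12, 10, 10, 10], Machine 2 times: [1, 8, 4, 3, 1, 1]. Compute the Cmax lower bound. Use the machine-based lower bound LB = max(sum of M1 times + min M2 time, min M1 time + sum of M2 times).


LB1 = sum(M1 times) + min(M2 times) = 64 + 1 = 65
LB2 = min(M1 times) + sum(M2 times) = 10 + 18 = 28
Lower bound = max(LB1, LB2) = max(65, 28) = 65

65


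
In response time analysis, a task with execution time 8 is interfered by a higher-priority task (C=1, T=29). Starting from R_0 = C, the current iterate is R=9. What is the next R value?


R_next = C + ceil(R_prev / T_hp) * C_hp
ceil(9 / 29) = ceil(0.3103) = 1
Interference = 1 * 1 = 1
R_next = 8 + 1 = 9
R_next = R_prev, so the iteration has converged (response time = 9).

9


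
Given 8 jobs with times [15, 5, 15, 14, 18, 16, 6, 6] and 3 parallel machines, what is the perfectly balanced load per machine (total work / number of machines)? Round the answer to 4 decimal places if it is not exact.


Total processing time = 15 + 5 + 15 + 14 + 18 + 16 + 6 + 6 = 95
Number of machines = 3
Ideal balanced load = 95 / 3 = 31.6667

31.6667


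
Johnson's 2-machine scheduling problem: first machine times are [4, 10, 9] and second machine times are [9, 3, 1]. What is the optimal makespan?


Apply Johnson's rule:
  Group 1 (a <= b): [(1, 4, 9)]
  Group 2 (a > b): [(2, 10, 3), (3, 9, 1)]
Optimal job order: [1, 2, 3]
Schedule:
  Job 1: M1 done at 4, M2 done at 13
  Job 2: M1 done at 14, M2 done at 17
  Job 3: M1 done at 23, M2 done at 24
Makespan = 24

24


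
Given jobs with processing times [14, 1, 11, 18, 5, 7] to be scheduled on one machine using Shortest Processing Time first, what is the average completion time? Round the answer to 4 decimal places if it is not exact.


Sort jobs by processing time (SPT order): [1, 5, 7, 11, 14, 18]
Compute completion times sequentially:
  Job 1: processing = 1, completes at 1
  Job 2: processing = 5, completes at 6
  Job 3: processing = 7, completes at 13
  Job 4: processing = 11, completes at 24
  Job 5: processing = 14, completes at 38
  Job 6: processing = 18, completes at 56
Sum of completion times = 138
Average completion time = 138/6 = 23.0

23.0


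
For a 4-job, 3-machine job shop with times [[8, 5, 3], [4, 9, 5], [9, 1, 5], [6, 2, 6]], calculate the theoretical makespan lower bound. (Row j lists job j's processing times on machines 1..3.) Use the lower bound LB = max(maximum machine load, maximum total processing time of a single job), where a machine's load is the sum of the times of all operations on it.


Machine loads:
  Machine 1: 8 + 4 + 9 + 6 = 27
  Machine 2: 5 + 9 + 1 + 2 = 17
  Machine 3: 3 + 5 + 5 + 6 = 19
Max machine load = 27
Job totals:
  Job 1: 16
  Job 2: 18
  Job 3: 15
  Job 4: 14
Max job total = 18
Lower bound = max(27, 18) = 27

27


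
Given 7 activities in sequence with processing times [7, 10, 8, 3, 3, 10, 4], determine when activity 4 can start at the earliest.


Activity 4 starts after activities 1 through 3 complete.
Predecessor durations: [7, 10, 8]
ES = 7 + 10 + 8 = 25

25


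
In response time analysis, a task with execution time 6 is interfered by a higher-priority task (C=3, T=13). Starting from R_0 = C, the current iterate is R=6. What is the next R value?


R_next = C + ceil(R_prev / T_hp) * C_hp
ceil(6 / 13) = ceil(0.4615) = 1
Interference = 1 * 3 = 3
R_next = 6 + 3 = 9

9


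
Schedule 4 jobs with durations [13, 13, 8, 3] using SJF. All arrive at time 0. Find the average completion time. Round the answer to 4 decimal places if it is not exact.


SJF order (ascending): [3, 8, 13, 13]
Completion times:
  Job 1: burst=3, C=3
  Job 2: burst=8, C=11
  Job 3: burst=13, C=24
  Job 4: burst=13, C=37
Average completion = 75/4 = 18.75

18.75


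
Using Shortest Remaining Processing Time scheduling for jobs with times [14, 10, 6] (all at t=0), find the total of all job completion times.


Since all jobs arrive at t=0, SRPT equals SPT ordering.
SPT order: [6, 10, 14]
Completion times:
  Job 1: p=6, C=6
  Job 2: p=10, C=16
  Job 3: p=14, C=30
Total completion time = 6 + 16 + 30 = 52

52


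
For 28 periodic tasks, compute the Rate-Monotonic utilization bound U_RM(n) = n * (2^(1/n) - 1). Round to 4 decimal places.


Compute 2^(1/28) = 1.0250642120
Subtract 1: 1.0250642120 - 1 = 0.0250642120
Multiply by n: 28 * 0.0250642120 = 0.7017979360
Round to 4 dp: 0.7018

0.7018


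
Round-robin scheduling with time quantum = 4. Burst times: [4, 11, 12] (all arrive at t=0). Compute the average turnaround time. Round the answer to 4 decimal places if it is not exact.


Time quantum = 4
Execution trace:
  J1 runs 4 units, time = 4
  J2 runs 4 units, time = 8
  J3 runs 4 units, time = 12
  J2 runs 4 units, time = 16
  J3 runs 4 units, time = 20
  J2 runs 3 units, time = 23
  J3 runs 4 units, time = 27
Finish times: [4, 23, 27]
Average turnaround = 54/3 = 18.0

18.0


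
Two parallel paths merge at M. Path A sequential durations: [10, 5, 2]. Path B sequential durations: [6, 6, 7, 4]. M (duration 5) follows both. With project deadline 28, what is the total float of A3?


Forward pass: ES(A3) = sum of predecessors on chain A = 15
EF = ES + duration = 15 + 2 = 17
Backward pass: LF(M) = deadline = 28; LS(M) = 28 - 5 = 23
LF(A3) = LS(M) - sum(successors on chain A) = 23 - 0 = 23
LS = LF - duration = 23 - 2 = 21
Total float = LS - ES = 21 - 15 = 6

6


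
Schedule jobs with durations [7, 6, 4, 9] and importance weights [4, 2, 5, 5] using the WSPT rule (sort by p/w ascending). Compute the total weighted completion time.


Compute p/w ratios and sort ascending (WSPT): [(4, 5), (7, 4), (9, 5), (6, 2)]
Compute weighted completion times:
  Job (p=4,w=5): C=4, w*C=5*4=20
  Job (p=7,w=4): C=11, w*C=4*11=44
  Job (p=9,w=5): C=20, w*C=5*20=100
  Job (p=6,w=2): C=26, w*C=2*26=52
Total weighted completion time = 216

216


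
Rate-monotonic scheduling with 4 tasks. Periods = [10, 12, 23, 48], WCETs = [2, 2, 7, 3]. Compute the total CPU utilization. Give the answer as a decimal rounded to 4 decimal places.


Compute individual utilizations (exact fractions):
  Task 1: C/T = 2/10 = 1/5 (approx. 0.2)
  Task 2: C/T = 2/12 = 1/6 (approx. 0.1667)
  Task 3: C/T = 7/23 (approx. 0.3043)
  Task 4: C/T = 3/48 = 1/16 (approx. 0.0625)
Total utilization U = 1/5 + 1/6 + 7/23 + 1/16 = 4049/5520
Rounded to 4 decimal places: U = 0.7335
RM (Liu & Layland) bound for 4 tasks = 0.756828; compare with U = 4049/5520 (approx. 0.733514)
U <= bound, so schedulable by RM sufficient condition.

0.7335
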